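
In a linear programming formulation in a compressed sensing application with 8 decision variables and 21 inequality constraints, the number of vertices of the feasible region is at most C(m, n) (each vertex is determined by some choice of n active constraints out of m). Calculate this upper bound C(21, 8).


Each vertex corresponds to some choice of n active constraints out of m, so the number of vertices is at most C(m, n) = m! / (n!(m-n)!).
m = 21, n = 8
Numerator: 21 * 20 * 19 * 18 * 17 * 16 * 15 * 14
Denominator: 8! = 40320
C(21, 8) = 203490


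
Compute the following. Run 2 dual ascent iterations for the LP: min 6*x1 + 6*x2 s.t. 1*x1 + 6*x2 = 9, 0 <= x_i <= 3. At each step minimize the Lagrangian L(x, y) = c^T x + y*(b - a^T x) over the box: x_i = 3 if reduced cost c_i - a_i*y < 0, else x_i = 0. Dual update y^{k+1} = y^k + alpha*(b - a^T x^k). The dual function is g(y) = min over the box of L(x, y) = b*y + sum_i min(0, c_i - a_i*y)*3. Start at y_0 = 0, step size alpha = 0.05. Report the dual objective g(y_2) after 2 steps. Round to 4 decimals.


Dual ascent for LP: min 6*x1 + 6*x2, 1*x1 + 6*x2 = 9, 0 <= x_i <= 3
Step 1: y^k = 0.0, reduced costs: (6.0, 6.0)
  x^k = (0.0, 0.0), subgradient = b - a^T x = 9.0
  y^{k+1} = 0.0 + 0.05*9.0 = 0.45
Step 2: y^k = 0.45, reduced costs: (5.55, 3.3)
  x^k = (0.0, 0.0), subgradient = b - a^T x = 9.0
  y^{k+1} = 0.45 + 0.05*9.0 = 0.9
Dual objective at y_2 = 0.9: reduced costs (5.1, 0.6), box minimizer x = (0.0, 0.0)
g(y_2) = b*y + (c1 - a1*y)*x1 + (c2 - a2*y)*x2 = 9*0.9 + 5.1*0.0 + 0.6*0.0 = 8.1 + 0.0 + 0.0 = 8.1


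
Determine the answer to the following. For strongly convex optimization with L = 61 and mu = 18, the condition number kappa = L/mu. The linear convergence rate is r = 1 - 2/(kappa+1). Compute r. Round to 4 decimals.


Step 1: Compute the condition number.
kappa = L/mu = 61/18 = 3.3889
Step 2: Compute the convergence rate.
r = 1 - 2/(kappa + 1) = 1 - 2*mu/(L + mu) = (L - mu)/(L + mu) = 43/79 = 0.5443


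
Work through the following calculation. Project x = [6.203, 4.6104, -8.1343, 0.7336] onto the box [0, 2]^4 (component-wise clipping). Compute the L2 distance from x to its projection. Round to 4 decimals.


Project each component onto [0, 2].
clip(6.203) = 2.0, clip(4.6104) = 2.0, clip(-8.1343) = 0.0, clip(0.7336) = 0.7336
Projection = [2.0, 2.0, 0.0, 0.7336]
Squared diffs: [17.6652, 6.8142, 66.1668, 0.0]
Distance = sqrt(90.6462) = 9.5208


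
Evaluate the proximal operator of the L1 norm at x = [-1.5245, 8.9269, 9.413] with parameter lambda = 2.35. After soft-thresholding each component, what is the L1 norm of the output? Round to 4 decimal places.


Soft-thresholding with lambda = 2.35:
prox(-1.5245) = sign(-1.5245)*max(|-1.5245| - 2.35, 0) = 0.0
prox(8.9269) = sign(8.9269)*max(|8.9269| - 2.35, 0) = 6.5769
prox(9.413) = sign(9.413)*max(|9.413| - 2.35, 0) = 7.063
prox(x) = [0.0, 6.5769, 7.063]
||prox(x)||_1 = 0.0 + 6.5769 + 7.063 = 13.6399


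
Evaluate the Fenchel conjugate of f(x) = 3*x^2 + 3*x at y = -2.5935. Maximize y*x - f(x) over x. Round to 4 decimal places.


f*(y) = sup_x {y*x - a*x^2 - b*x} = sup_x {(y-b)*x - a*x^2}
FOC: (y - b) - 2a*x = 0 => x* = (y - b)/(2a)
x* = (-2.5935 - 3)/(2*3) = -0.9323
f*(-2.5935) = (y-b)^2/(4a) = (-2.5935 - 3)^2/(4*3)
= 31.2872/12 = 2.6073


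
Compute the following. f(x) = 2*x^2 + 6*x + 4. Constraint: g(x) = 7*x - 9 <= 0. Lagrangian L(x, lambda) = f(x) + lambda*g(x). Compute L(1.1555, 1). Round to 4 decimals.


Step 1: Evaluate f(x).
f(1.1555) = 2*1.1555^2 + 6*1.1555 + 4 = 13.6034
Step 2: Evaluate g(x).
g(1.1555) = 7*1.1555 - 9 = -0.9115
Step 3: Compute Lagrangian.
L = 13.6034 + 1*-0.9115 = 12.6919


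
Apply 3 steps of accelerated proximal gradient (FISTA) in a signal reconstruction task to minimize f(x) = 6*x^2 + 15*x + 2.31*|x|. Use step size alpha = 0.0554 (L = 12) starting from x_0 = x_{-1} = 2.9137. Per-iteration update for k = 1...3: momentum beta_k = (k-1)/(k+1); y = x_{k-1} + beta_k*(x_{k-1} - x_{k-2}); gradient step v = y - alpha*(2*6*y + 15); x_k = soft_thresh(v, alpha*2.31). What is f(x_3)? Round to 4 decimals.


FISTA on f(x) = 6*x^2 + 15*x + 2.31*|x|
L = 12, alpha = 0.0554
Iteration 1: beta = 0.0, y = 2.9137 + 0.0*(2.9137 - 2.9137) = 2.9137
  grad(y) = 49.9644, v = y - alpha*grad = 0.1457
  prox(v) = soft_thresh(0.1457, 0.128) = 0.0177
Iteration 2: beta = 0.3333, y = 0.0177 + 0.3333*(0.0177 - 2.9137) = -0.9476
  grad(y) = 3.6284, v = y - alpha*grad = -1.1486
  prox(v) = soft_thresh(-1.1486, 0.128) = -1.0207
Iteration 3: beta = 0.5, y = -1.0207 + 0.5*(-1.0207 - 0.0177) = -1.5399
  grad(y) = -3.4783, v = y - alpha*grad = -1.3472
  prox(v) = soft_thresh(-1.3472, 0.128) = -1.2192
f(x_3) = 6*(-1.2192)^2 + 15*(-1.2192) + 2.31*|-1.2192| = -6.553


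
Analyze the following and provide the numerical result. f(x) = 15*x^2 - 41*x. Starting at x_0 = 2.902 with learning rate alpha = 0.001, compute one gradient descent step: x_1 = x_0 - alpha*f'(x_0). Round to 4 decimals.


We compute the gradient at x_0 and apply the update.
f'(x) = 30*x - 41
f'(2.902) = 30*2.902 - 41 = 46.06
x_1 = 2.902 - 0.001*46.06 = 2.8559


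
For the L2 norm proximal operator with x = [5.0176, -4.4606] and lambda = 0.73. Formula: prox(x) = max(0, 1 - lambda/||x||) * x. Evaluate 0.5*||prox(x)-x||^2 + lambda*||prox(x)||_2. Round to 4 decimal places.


Step 1: Compute ||x||.
||x|| = 6.7137
Step 2: Compute scaling factor.
scale = max(0, 1 - 0.73/6.7137) = 0.8913
Step 3: prox(x) = [4.472, -3.9756]
||prox(x)|| = 5.9837
Step 4: Proximal objective.
0.5*||prox-x||^2 = 0.2665
lambda*||prox|| = 4.3681
Total = 4.6345


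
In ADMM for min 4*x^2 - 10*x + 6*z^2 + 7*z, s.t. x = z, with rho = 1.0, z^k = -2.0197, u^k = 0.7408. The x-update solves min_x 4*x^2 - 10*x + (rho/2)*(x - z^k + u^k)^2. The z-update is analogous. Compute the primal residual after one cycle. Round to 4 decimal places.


ADMM iteration with rho = 1.0, z^k = -2.0197, u^k = 0.7408
Step 1: x-update.
Minimize 4*x^2 - 10*x + (1.0/2)*(x + 2.0197 + 0.7408)^2
FOC: (2*4 + 1.0)*x = 10 + 1.0*(-2.0197 - 0.7408)
x^{k+1} = 0.8044
Step 2: z-update.
Minimize 6*z^2 + 7*z + (1.0/2)*(0.8044 - z + 0.7408)^2
FOC: (2*6 + 1.0)*z = -7 + 1.0*(0.8044 + 0.7408)
z^{k+1} = -0.4196
Step 3: u-update.
u^{k+1} = 0.7408 + 0.8044 + 0.4196 = 1.9648
Step 4: Primal residual = |0.8044 + 0.4196| = 1.224


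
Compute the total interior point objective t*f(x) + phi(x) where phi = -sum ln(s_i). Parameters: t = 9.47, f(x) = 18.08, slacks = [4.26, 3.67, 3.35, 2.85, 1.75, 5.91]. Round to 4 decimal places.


Step 1: Compute log-barrier.
ln values: [1.4493, 1.3002, 1.209, 1.0473, 0.5596, 1.7766]
phi = -(1.4493 + 1.3002 + 1.209 + 1.0473 + 0.5596 + 1.7766) = -7.342
Step 2: Compute augmented objective.
t*f(x) = 9.47*18.08 = 171.2176
Total = 171.2176 - 7.342 = 163.8756


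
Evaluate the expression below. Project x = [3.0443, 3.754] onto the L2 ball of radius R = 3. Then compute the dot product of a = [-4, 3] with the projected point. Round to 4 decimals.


Step 1: Compute ||x|| (intermediates to 6 decimals).
||x|| = sqrt(3.0443^2 + 3.754^2) = 4.833247
Step 2: Project.
Since ||x|| > R, scale = R/||x|| = 3/4.833247 = 0.620701, proj(x) = scale * x
proj(x) = [1.8896, 2.330112]
Step 3: Dot product.
a^T * proj(x) = -4*1.8896 + 3*2.330112 = -0.5681


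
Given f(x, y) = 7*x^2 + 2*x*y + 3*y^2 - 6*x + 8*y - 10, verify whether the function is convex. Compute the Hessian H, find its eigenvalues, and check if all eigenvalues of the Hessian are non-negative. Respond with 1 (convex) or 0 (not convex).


The Hessian of f(x,y) = 7*x^2 + 2*x*y + 3*y^2 - 6*x + 8*y - 10 is:
H = [[14, 2], [2, 6]]
Trace = 14 + 6 = 20
Determinant = 14*6 - (2)^2 = 80
Discriminant = (20)^2 - 4*80 = 80.0
Eigenvalues: lambda_1 = 5.5279, lambda_2 = 14.4721
The function is convex.

1


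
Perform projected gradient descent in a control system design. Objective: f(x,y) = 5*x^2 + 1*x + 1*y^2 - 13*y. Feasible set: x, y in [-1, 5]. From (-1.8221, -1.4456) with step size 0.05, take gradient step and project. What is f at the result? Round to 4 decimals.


Step 1: Compute gradient at (-1.8221, -1.4456).
grad_x = 2*5*-1.8221 + 1 = -17.221
grad_y = 2*1*-1.4456 - 13 = -15.8912
Step 2: Gradient step.
x_raw = -1.8221 - 0.05*-17.221 = -0.9611
y_raw = -1.4456 - 0.05*-15.8912 = -0.651
Step 3: Project onto [-1, 5].
x_proj = clip(-0.9611) = -0.9611
y_proj = clip(-0.651) = -0.651
Step 4: Evaluate f.
f(-0.9611, -0.651) = 12.5444


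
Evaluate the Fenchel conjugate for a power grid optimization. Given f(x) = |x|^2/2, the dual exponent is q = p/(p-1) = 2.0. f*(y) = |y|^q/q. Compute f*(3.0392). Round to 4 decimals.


The conjugate exponent q satisfies 1/p + 1/q = 1.
p = 2, so q = 2/(2 - 1) = 2.0
|y|^q = 3.0392^2.0 = 9.2367
f*(3.0392) = 9.2367 / 2.0 = 4.6184


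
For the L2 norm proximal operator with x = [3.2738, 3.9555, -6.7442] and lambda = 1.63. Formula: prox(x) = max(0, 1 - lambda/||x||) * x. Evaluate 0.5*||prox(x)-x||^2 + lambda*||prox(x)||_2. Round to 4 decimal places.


Step 1: Compute ||x||.
||x|| = 8.4763
Step 2: Compute scaling factor.
scale = max(0, 1 - 1.63/8.4763) = 0.8077
Step 3: prox(x) = [2.6442, 3.1949, -5.4473]
||prox(x)|| = 6.8463
Step 4: Proximal objective.
0.5*||prox-x||^2 = 1.3285
lambda*||prox|| = 11.1595
Total = 12.4879


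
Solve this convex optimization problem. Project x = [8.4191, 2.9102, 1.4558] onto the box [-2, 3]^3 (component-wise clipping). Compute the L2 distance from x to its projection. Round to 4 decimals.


Project each component onto [-2, 3].
clip(8.4191) = 3.0, clip(2.9102) = 2.9102, clip(1.4558) = 1.4558
Projection = [3.0, 2.9102, 1.4558]
Squared diffs: [29.3666, 0.0, 0.0]
Distance = sqrt(29.3666) = 5.4191


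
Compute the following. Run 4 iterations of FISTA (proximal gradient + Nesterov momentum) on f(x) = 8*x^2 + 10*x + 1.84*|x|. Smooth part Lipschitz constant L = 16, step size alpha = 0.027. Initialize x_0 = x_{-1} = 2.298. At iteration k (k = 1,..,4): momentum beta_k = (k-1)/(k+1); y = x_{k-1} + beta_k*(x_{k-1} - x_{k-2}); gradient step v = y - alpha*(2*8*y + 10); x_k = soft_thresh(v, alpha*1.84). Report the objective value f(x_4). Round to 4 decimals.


FISTA on f(x) = 8*x^2 + 10*x + 1.84*|x|
L = 16, alpha = 0.027
Iteration 1: beta = 0.0, y = 2.298 + 0.0*(2.298 - 2.298) = 2.298
  grad(y) = 46.768, v = y - alpha*grad = 1.0353
  prox(v) = soft_thresh(1.0353, 0.0497) = 0.9856
Iteration 2: beta = 0.3333, y = 0.9856 + 0.3333*(0.9856 - 2.298) = 0.5481
  grad(y) = 18.7698, v = y - alpha*grad = 0.0413
  prox(v) = soft_thresh(0.0413, 0.0497) = 0.0
Iteration 3: beta = 0.5, y = 0.0 + 0.5*(0.0 - 0.9856) = -0.4928
  grad(y) = 2.1153, v = y - alpha*grad = -0.5499
  prox(v) = soft_thresh(-0.5499, 0.0497) = -0.5002
Iteration 4: beta = 0.6, y = -0.5002 + 0.6*(-0.5002 - 0.0) = -0.8004
  grad(y) = -2.8058, v = y - alpha*grad = -0.7246
  prox(v) = soft_thresh(-0.7246, 0.0497) = -0.6749
f(x_4) = 8*(-0.6749)^2 + 10*(-0.6749) + 1.84*|-0.6749| = -1.8632


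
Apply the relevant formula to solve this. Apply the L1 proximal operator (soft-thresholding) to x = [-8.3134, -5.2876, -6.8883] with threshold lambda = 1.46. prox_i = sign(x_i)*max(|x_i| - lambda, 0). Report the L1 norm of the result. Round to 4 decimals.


Soft-thresholding with lambda = 1.46:
prox(-8.3134) = sign(-8.3134)*max(|-8.3134| - 1.46, 0) = -6.8534
prox(-5.2876) = sign(-5.2876)*max(|-5.2876| - 1.46, 0) = -3.8276
prox(-6.8883) = sign(-6.8883)*max(|-6.8883| - 1.46, 0) = -5.4283
prox(x) = [-6.8534, -3.8276, -5.4283]
||prox(x)||_1 = 6.8534 + 3.8276 + 5.4283 = 16.1093


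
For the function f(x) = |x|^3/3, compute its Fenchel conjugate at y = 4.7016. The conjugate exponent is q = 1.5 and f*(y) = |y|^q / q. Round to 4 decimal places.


The conjugate exponent q satisfies 1/p + 1/q = 1.
p = 3, so q = 3/(3 - 1) = 1.5
|y|^q = 4.7016^1.5 = 10.1946
f*(4.7016) = 10.1946 / 1.5 = 6.7964


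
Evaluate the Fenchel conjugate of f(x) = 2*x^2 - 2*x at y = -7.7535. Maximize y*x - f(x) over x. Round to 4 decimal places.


f*(y) = sup_x {y*x - a*x^2 - b*x} = sup_x {(y-b)*x - a*x^2}
FOC: (y - b) - 2a*x = 0 => x* = (y - b)/(2a)
x* = (-7.7535 + 2)/(2*2) = -1.4384
f*(-7.7535) = (y-b)^2/(4a) = (-7.7535 + 2)^2/(4*2)
= 33.1028/8 = 4.1378


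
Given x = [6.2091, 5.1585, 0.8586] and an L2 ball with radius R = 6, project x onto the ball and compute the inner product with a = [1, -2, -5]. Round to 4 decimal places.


Step 1: Compute ||x|| (intermediates to 6 decimals).
||x|| = sqrt(6.2091^2 + 5.1585^2 + 0.8586^2) = 8.117896
Step 2: Project.
Since ||x|| > R, scale = R/||x|| = 6/8.117896 = 0.739108, proj(x) = scale * x
proj(x) = [4.589195, 3.812689, 0.634598]
Step 3: Dot product.
a^T * proj(x) = 1*4.589195 - 2*3.812689 - 5*0.634598 = -6.2092


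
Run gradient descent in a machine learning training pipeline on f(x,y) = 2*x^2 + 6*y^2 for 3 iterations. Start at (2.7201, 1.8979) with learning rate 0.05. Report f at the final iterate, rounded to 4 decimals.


Gradient descent on f(x,y) = 2*x^2 + 6*y^2.
Starting point: (2.7201, 1.8979), alpha = 0.05
Step 1: grad_x = 2*2*2.7201 = 10.8804, grad_y = 2*6*1.8979 = 22.7748
  x_1 = 2.7201 - 0.05*10.8804 = 2.1761
  y_1 = 1.8979 - 0.05*22.7748 = 0.7592
Step 2: grad_x = 2*2*2.1761 = 8.7043, grad_y = 2*6*0.7592 = 9.1099
  x_2 = 2.1761 - 0.05*8.7043 = 1.7409
  y_2 = 0.7592 - 0.05*9.1099 = 0.3037
Step 3: grad_x = 2*2*1.7409 = 6.9635, grad_y = 2*6*0.3037 = 3.644
  x_3 = 1.7409 - 0.05*6.9635 = 1.3927
  y_3 = 0.3037 - 0.05*3.644 = 0.1215
f(1.3927, 0.1215) = 2*1.3927^2 + 6*0.1215^2 = 3.9677


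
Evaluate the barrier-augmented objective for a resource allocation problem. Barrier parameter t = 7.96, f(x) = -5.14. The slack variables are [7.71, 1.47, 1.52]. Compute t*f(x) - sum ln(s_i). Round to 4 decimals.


Step 1: Compute log-barrier.
ln values: [2.0425, 0.3853, 0.4187]
phi = -(2.0425 + 0.3853 + 0.4187) = -2.8465
Step 2: Compute augmented objective.
t*f(x) = 7.96*-5.14 = -40.9144
Total = -40.9144 - 2.8465 = -43.7609


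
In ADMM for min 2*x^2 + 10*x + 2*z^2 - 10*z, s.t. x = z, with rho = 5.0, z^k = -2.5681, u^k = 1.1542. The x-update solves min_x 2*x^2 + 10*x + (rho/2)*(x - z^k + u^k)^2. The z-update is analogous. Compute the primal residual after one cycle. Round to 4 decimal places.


ADMM iteration with rho = 5.0, z^k = -2.5681, u^k = 1.1542
Step 1: x-update.
Minimize 2*x^2 + 10*x + (5.0/2)*(x + 2.5681 + 1.1542)^2
FOC: (2*2 + 5.0)*x = -10 + 5.0*(-2.5681 - 1.1542)
x^{k+1} = -3.1791
Step 2: z-update.
Minimize 2*z^2 - 10*z + (5.0/2)*(-3.1791 - z + 1.1542)^2
FOC: (2*2 + 5.0)*z = 10 + 5.0*(-3.1791 + 1.1542)
z^{k+1} = -0.0138
Step 3: u-update.
u^{k+1} = 1.1542 - 3.1791 + 0.0138 = -2.011
Step 4: Primal residual = |-3.1791 + 0.0138| = 3.1652


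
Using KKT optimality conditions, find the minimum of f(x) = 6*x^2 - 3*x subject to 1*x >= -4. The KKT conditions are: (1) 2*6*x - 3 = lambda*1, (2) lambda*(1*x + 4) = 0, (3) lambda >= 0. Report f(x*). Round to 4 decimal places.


Step 1: Try lambda = 0 (constraint inactive).
Stationarity: 2*6*x - 3 = 0
x* = 3/(2*6) = 0.25
Check constraint: 1*0.25 = 0.25 >= -4 -- satisfied.
Step 2: Compute optimal value.
f(x*) = 6*0.25^2 - 3*0.25 = -0.375


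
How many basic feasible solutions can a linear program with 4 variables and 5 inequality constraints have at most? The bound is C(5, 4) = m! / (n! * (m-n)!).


Each vertex corresponds to some choice of n active constraints out of m, so the number of vertices is at most C(m, n) = m! / (n!(m-n)!).
m = 5, n = 4
Numerator: 5 * 4 * 3 * 2
Denominator: 4! = 24
C(5, 4) = 5


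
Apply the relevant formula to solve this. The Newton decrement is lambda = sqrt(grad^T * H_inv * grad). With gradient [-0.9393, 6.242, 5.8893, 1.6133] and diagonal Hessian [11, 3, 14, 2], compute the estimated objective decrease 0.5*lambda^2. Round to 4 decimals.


Step 1: H is diagonal, so H^(-1) * g = [-0.0854, 2.0807, 0.4207, 0.8067].
Step 2: g^T H^(-1) g = sum_i g_i^2 / H_ii
  = (-0.9393)^2/11 + (6.242)^2/3 + (5.8893)^2/14 + (1.6133)^2/2
  = 0.0802 + 12.9875 + 2.4774 + 1.3014 = 16.8465
Step 3: Objective decrease = 0.5 * g^T H^(-1) g = 8.4233


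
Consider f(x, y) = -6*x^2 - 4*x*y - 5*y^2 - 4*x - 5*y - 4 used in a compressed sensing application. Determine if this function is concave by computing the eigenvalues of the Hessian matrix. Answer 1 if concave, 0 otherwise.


The Hessian of f(x,y) = -6*x^2 - 4*x*y - 5*y^2 - 4*x - 5*y - 4 is:
H = [[-12, -4], [-4, -10]]
Trace = -12 - 10 = -22
Determinant = -12*-10 - (-4)^2 = 104
Discriminant = (-22)^2 - 4*104 = 68.0
Eigenvalues: lambda_1 = -15.1231, lambda_2 = -6.8769
The function is concave.

1


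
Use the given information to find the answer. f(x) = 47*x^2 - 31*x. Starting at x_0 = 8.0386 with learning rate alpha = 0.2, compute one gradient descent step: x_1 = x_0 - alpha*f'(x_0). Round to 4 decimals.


We compute the gradient at x_0 and apply the update.
f'(x) = 94*x - 31
f'(8.0386) = 94*8.0386 - 31 = 724.6284
x_1 = 8.0386 - 0.2*724.6284 = -136.8871


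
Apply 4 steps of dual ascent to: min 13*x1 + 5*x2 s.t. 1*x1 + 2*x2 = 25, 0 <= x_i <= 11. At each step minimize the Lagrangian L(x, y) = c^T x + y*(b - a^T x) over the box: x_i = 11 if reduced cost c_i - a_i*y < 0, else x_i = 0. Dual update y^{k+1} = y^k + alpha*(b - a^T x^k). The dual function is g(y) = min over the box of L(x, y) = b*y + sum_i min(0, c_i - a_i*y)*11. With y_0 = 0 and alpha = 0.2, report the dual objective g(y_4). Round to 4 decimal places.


Dual ascent for LP: min 13*x1 + 5*x2, 1*x1 + 2*x2 = 25, 0 <= x_i <= 11
Step 1: y^k = 0.0, reduced costs: (13.0, 5.0)
  x^k = (0.0, 0.0), subgradient = b - a^T x = 25.0
  y^{k+1} = 0.0 + 0.2*25.0 = 5.0
Step 2: y^k = 5.0, reduced costs: (8.0, -5.0)
  x^k = (0.0, 11.0), subgradient = b - a^T x = 3.0
  y^{k+1} = 5.0 + 0.2*3.0 = 5.6
Step 3: y^k = 5.6, reduced costs: (7.4, -6.2)
  x^k = (0.0, 11.0), subgradient = b - a^T x = 3.0
  y^{k+1} = 5.6 + 0.2*3.0 = 6.2
Step 4: y^k = 6.2, reduced costs: (6.8, -7.4)
  x^k = (0.0, 11.0), subgradient = b - a^T x = 3.0
  y^{k+1} = 6.2 + 0.2*3.0 = 6.8
Dual objective at y_4 = 6.8: reduced costs (6.2, -8.6), box minimizer x = (0.0, 11.0)
g(y_4) = b*y + (c1 - a1*y)*x1 + (c2 - a2*y)*x2 = 25*6.8 + 6.2*0.0 + (-8.6)*11.0 = 170.0 + 0.0 - 94.6 = 75.4


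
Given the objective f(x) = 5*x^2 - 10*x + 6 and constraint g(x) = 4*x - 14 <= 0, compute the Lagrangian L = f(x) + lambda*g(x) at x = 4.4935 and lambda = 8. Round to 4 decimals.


Step 1: Evaluate f(x).
f(4.4935) = 5*4.4935^2 - 10*4.4935 + 6 = 62.0227
Step 2: Evaluate g(x).
g(4.4935) = 4*4.4935 - 14 = 3.974
Step 3: Compute Lagrangian.
L = 62.0227 + 8*3.974 = 93.8147


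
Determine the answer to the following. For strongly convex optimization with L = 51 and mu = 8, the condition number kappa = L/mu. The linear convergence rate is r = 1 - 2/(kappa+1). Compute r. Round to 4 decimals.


Step 1: Compute the condition number.
kappa = L/mu = 51/8 = 6.375
Step 2: Compute the convergence rate.
r = 1 - 2/(kappa + 1) = 1 - 2*mu/(L + mu) = (L - mu)/(L + mu) = 43/59 = 0.7288


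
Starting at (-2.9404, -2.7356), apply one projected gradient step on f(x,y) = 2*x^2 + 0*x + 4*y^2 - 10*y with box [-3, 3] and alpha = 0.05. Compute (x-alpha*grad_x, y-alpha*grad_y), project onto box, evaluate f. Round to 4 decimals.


Step 1: Compute gradient at (-2.9404, -2.7356).
grad_x = 2*2*-2.9404 + 0 = -11.7616
grad_y = 2*4*-2.7356 - 10 = -31.8848
Step 2: Gradient step.
x_raw = -2.9404 - 0.05*-11.7616 = -2.3523
y_raw = -2.7356 - 0.05*-31.8848 = -1.1414
Step 3: Project onto [-3, 3].
x_proj = clip(-2.3523) = -2.3523
y_proj = clip(-1.1414) = -1.1414
Step 4: Evaluate f.
f(-2.3523, -1.1414) = 27.6912


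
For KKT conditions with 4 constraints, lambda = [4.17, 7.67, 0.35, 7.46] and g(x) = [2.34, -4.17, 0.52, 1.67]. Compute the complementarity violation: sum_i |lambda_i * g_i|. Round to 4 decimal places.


KKT complementary slackness check:
lambda_1 * g_1 = 4.17 * 2.34 = 9.7578
lambda_2 * g_2 = 7.67 * -4.17 = -31.9839
lambda_3 * g_3 = 0.35 * 0.52 = 0.182
lambda_4 * g_4 = 7.46 * 1.67 = 12.4582
Total violation = 9.7578 + 31.9839 + 0.182 + 12.4582 = 54.3819


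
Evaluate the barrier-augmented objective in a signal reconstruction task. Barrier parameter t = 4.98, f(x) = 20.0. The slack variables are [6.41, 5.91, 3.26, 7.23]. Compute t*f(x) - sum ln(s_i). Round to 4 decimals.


Step 1: Compute log-barrier.
ln values: [1.8579, 1.7766, 1.1817, 1.9782]
phi = -(1.8579 + 1.7766 + 1.1817 + 1.9782) = -6.7945
Step 2: Compute augmented objective.
t*f(x) = 4.98*20.0 = 99.6
Total = 99.6 - 6.7945 = 92.8055


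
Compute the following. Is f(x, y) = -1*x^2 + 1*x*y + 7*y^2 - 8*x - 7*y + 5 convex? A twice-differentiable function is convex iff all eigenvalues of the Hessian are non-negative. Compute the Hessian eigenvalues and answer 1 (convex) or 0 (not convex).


The Hessian of f(x,y) = -1*x^2 + 1*x*y + 7*y^2 - 8*x - 7*y + 5 is:
H = [[-2, 1], [1, 14]]
Trace = -2 + 14 = 12
Determinant = -2*14 - (1)^2 = -29
Discriminant = (12)^2 - 4*-29 = 260.0
Eigenvalues: lambda_1 = -2.0623, lambda_2 = 14.0623
The function is not convex.

0


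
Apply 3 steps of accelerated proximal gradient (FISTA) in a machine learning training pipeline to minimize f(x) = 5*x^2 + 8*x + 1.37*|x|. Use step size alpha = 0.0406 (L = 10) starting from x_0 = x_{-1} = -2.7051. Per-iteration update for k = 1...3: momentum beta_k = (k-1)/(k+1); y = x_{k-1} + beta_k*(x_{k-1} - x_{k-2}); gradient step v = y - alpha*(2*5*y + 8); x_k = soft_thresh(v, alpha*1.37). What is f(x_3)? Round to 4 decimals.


FISTA on f(x) = 5*x^2 + 8*x + 1.37*|x|
L = 10, alpha = 0.0406
Iteration 1: beta = 0.0, y = -2.7051 + 0.0*(-2.7051 + 2.7051) = -2.7051
  grad(y) = -19.051, v = y - alpha*grad = -1.9316
  prox(v) = soft_thresh(-1.9316, 0.0556) = -1.876
Iteration 2: beta = 0.3333, y = -1.876 + 0.3333*(-1.876 + 2.7051) = -1.5996
  grad(y) = -7.9964, v = y - alpha*grad = -1.275
  prox(v) = soft_thresh(-1.275, 0.0556) = -1.2194
Iteration 3: beta = 0.5, y = -1.2194 + 0.5*(-1.2194 + 1.876) = -0.891
  grad(y) = -0.9105, v = y - alpha*grad = -0.8541
  prox(v) = soft_thresh(-0.8541, 0.0556) = -0.7985
f(x_3) = 5*(-0.7985)^2 + 8*(-0.7985) + 1.37*|-0.7985| = -2.1061


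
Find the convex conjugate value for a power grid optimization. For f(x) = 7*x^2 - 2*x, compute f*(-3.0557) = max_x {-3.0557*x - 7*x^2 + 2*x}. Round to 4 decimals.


f*(y) = sup_x {y*x - a*x^2 - b*x} = sup_x {(y-b)*x - a*x^2}
FOC: (y - b) - 2a*x = 0 => x* = (y - b)/(2a)
x* = (-3.0557 + 2)/(2*7) = -0.0754
f*(-3.0557) = (y-b)^2/(4a) = (-3.0557 + 2)^2/(4*7)
= 1.1145/28 = 0.0398


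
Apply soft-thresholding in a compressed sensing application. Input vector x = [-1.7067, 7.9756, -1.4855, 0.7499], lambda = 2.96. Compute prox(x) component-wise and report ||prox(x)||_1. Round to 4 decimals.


Soft-thresholding with lambda = 2.96:
prox(-1.7067) = sign(-1.7067)*max(|-1.7067| - 2.96, 0) = 0.0
prox(7.9756) = sign(7.9756)*max(|7.9756| - 2.96, 0) = 5.0156
prox(-1.4855) = sign(-1.4855)*max(|-1.4855| - 2.96, 0) = 0.0
prox(0.7499) = sign(0.7499)*max(|0.7499| - 2.96, 0) = 0.0
prox(x) = [0.0, 5.0156, 0.0, 0.0]
||prox(x)||_1 = 0.0 + 5.0156 + 0.0 + 0.0 = 5.0156


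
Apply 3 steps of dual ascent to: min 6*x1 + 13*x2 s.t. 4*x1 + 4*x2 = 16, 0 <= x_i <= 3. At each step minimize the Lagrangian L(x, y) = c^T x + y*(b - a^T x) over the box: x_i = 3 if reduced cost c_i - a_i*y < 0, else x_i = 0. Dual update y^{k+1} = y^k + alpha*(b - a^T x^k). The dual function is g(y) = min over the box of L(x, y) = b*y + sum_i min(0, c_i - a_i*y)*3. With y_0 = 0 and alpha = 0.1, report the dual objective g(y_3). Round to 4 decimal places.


Dual ascent for LP: min 6*x1 + 13*x2, 4*x1 + 4*x2 = 16, 0 <= x_i <= 3
Step 1: y^k = 0.0, reduced costs: (6.0, 13.0)
  x^k = (0.0, 0.0), subgradient = b - a^T x = 16.0
  y^{k+1} = 0.0 + 0.1*16.0 = 1.6
Step 2: y^k = 1.6, reduced costs: (-0.4, 6.6)
  x^k = (3.0, 0.0), subgradient = b - a^T x = 4.0
  y^{k+1} = 1.6 + 0.1*4.0 = 2.0
Step 3: y^k = 2.0, reduced costs: (-2.0, 5.0)
  x^k = (3.0, 0.0), subgradient = b - a^T x = 4.0
  y^{k+1} = 2.0 + 0.1*4.0 = 2.4
Dual objective at y_3 = 2.4: reduced costs (-3.6, 3.4), box minimizer x = (3.0, 0.0)
g(y_3) = b*y + (c1 - a1*y)*x1 + (c2 - a2*y)*x2 = 16*2.4 + (-3.6)*3.0 + 3.4*0.0 = 38.4 - 10.8 + 0.0 = 27.6


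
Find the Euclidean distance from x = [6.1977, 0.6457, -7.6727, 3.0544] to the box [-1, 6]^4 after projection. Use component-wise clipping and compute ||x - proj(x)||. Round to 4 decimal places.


Project each component onto [-1, 6].
clip(6.1977) = 6.0, clip(0.6457) = 0.6457, clip(-7.6727) = -1.0, clip(3.0544) = 3.0544
Projection = [6.0, 0.6457, -1.0, 3.0544]
Squared diffs: [0.0391, 0.0, 44.5249, 0.0]
Distance = sqrt(44.564) = 6.6756


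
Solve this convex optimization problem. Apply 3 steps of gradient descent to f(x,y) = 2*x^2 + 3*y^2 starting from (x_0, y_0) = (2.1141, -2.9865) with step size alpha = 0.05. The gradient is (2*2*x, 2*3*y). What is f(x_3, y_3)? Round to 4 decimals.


Gradient descent on f(x,y) = 2*x^2 + 3*y^2.
Starting point: (2.1141, -2.9865), alpha = 0.05
Step 1: grad_x = 2*2*2.1141 = 8.4564, grad_y = 2*3*-2.9865 = -17.919
  x_1 = 2.1141 - 0.05*8.4564 = 1.6913
  y_1 = -2.9865 - 0.05*-17.919 = -2.0906
Step 2: grad_x = 2*2*1.6913 = 6.7651, grad_y = 2*3*-2.0906 = -12.5433
  x_2 = 1.6913 - 0.05*6.7651 = 1.353
  y_2 = -2.0906 - 0.05*-12.5433 = -1.4634
Step 3: grad_x = 2*2*1.353 = 5.4121, grad_y = 2*3*-1.4634 = -8.7803
  x_3 = 1.353 - 0.05*5.4121 = 1.0824
  y_3 = -1.4634 - 0.05*-8.7803 = -1.0244
f(1.0824, -1.0244) = 2*1.0824^2 + 3*(-1.0244)^2 = 5.4913


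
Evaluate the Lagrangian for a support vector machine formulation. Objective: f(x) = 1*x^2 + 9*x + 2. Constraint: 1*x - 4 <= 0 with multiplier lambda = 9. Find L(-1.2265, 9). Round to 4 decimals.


Step 1: Evaluate f(x).
f(-1.2265) = 1*(-1.2265)^2 + 9*(-1.2265) + 2 = -7.5342
Step 2: Evaluate g(x).
g(-1.2265) = 1*-1.2265 - 4 = -5.2265
Step 3: Compute Lagrangian.
L = -7.5342 + 9*-5.2265 = -54.5727


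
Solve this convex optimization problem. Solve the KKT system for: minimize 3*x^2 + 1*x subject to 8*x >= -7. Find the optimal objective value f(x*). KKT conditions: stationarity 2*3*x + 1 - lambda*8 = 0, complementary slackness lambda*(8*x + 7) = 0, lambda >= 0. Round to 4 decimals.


Step 1: Try lambda = 0 (constraint inactive).
Stationarity: 2*3*x + 1 = 0
x* = -1/(2*3) = -1/6 = -0.1667 (rounded; the exact value -1/6 is used below)
Check constraint: 8*-0.1667 = -1.3336 >= -7 -- satisfied.
Step 2: Compute optimal value.
f(x*) = 3*(-1/6)^2 + 1*(-1/6) = -0.0833


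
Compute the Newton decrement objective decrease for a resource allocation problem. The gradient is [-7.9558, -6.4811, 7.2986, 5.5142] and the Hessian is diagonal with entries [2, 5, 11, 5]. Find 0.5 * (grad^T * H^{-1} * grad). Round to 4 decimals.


Step 1: H is diagonal, so H^(-1) * g = [-3.9779, -1.2962, 0.6635, 1.1028].
Step 2: g^T H^(-1) g = sum_i g_i^2 / H_ii
  = (-7.9558)^2/2 + (-6.4811)^2/5 + (7.2986)^2/11 + (5.5142)^2/5
  = 31.6474 + 8.4009 + 4.8427 + 6.0813 = 50.9723
Step 3: Objective decrease = 0.5 * g^T H^(-1) g = 25.4861


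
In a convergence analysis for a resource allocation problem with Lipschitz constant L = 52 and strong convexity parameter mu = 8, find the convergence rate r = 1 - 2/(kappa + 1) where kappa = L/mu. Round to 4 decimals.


Step 1: Compute the condition number.
kappa = L/mu = 52/8 = 6.5
Step 2: Compute the convergence rate.
r = 1 - 2/(kappa + 1) = 1 - 2*mu/(L + mu) = (L - mu)/(L + mu) = 44/60 = 0.7333


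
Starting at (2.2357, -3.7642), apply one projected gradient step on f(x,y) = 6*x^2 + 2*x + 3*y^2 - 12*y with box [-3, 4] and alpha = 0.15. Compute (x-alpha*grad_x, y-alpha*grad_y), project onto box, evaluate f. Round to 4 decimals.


Step 1: Compute gradient at (2.2357, -3.7642).
grad_x = 2*6*2.2357 + 2 = 28.8284
grad_y = 2*3*-3.7642 - 12 = -34.5852
Step 2: Gradient step.
x_raw = 2.2357 - 0.15*28.8284 = -2.0886
y_raw = -3.7642 - 0.15*-34.5852 = 1.4236
Step 3: Project onto [-3, 4].
x_proj = clip(-2.0886) = -2.0886
y_proj = clip(1.4236) = 1.4236
Step 4: Evaluate f.
f(-2.0886, 1.4236) = 10.9922


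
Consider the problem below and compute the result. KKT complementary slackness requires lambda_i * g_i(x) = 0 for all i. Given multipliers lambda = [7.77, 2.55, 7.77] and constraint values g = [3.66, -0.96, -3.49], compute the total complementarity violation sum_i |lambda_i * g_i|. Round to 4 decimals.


KKT complementary slackness check:
lambda_1 * g_1 = 7.77 * 3.66 = 28.4382
lambda_2 * g_2 = 2.55 * -0.96 = -2.448
lambda_3 * g_3 = 7.77 * -3.49 = -27.1173
Total violation = 28.4382 + 2.448 + 27.1173 = 58.0035


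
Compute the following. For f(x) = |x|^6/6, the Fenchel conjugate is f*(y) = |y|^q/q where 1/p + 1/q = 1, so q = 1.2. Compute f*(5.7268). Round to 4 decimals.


The conjugate exponent q satisfies 1/p + 1/q = 1.
p = 6, so q = 6/(6 - 1) = 1.2
|y|^q = 5.7268^1.2 = 8.1188
f*(5.7268) = 8.1188 / 1.2 = 6.7657


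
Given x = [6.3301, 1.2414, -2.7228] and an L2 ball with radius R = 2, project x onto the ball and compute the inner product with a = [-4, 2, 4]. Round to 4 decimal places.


Step 1: Compute ||x|| (intermediates to 6 decimals).
||x|| = sqrt(6.3301^2 + 1.2414^2 + (-2.7228)^2) = 7.001777
Step 2: Project.
Since ||x|| > R, scale = R/||x|| = 2/7.001777 = 0.285642, proj(x) = scale * x
proj(x) = [1.808142, 0.354596, -0.777746]
Step 3: Dot product.
a^T * proj(x) = -4*1.808142 + 2*0.354596 + 4*(-0.777746) = -9.6344


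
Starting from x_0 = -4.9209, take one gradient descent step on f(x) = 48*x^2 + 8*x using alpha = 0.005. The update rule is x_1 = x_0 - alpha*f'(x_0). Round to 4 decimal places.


We compute the gradient at x_0 and apply the update.
f'(x) = 96*x + 8
f'(-4.9209) = 96*-4.9209 + 8 = -464.4064
x_1 = -4.9209 - 0.005*-464.4064 = -2.5989


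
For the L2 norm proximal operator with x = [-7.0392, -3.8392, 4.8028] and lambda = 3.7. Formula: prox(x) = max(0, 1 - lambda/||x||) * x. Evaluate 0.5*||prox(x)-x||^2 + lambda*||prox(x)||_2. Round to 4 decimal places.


Step 1: Compute ||x||.
||x|| = 9.3465
Step 2: Compute scaling factor.
scale = max(0, 1 - 3.7/9.3465) = 0.6041
Step 3: prox(x) = [-4.2526, -2.3194, 2.9015]
||prox(x)|| = 5.6465
Step 4: Proximal objective.
0.5*||prox-x||^2 = 6.845
lambda*||prox|| = 20.8921
Total = 27.737


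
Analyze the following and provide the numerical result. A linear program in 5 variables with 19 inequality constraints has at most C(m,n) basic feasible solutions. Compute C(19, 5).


Each vertex corresponds to some choice of n active constraints out of m, so the number of vertices is at most C(m, n) = m! / (n!(m-n)!).
m = 19, n = 5
Numerator: 19 * 18 * 17 * 16 * 15
Denominator: 5! = 120
C(19, 5) = 11628


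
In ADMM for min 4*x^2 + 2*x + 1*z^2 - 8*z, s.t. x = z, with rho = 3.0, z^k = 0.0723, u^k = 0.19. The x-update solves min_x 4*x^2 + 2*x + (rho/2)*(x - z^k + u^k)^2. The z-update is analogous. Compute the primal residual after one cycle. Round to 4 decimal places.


ADMM iteration with rho = 3.0, z^k = 0.0723, u^k = 0.19
Step 1: x-update.
Minimize 4*x^2 + 2*x + (3.0/2)*(x - 0.0723 + 0.19)^2
FOC: (2*4 + 3.0)*x = -2 + 3.0*(0.0723 - 0.19)
x^{k+1} = -0.2139
Step 2: z-update.
Minimize 1*z^2 - 8*z + (3.0/2)*(-0.2139 - z + 0.19)^2
FOC: (2*1 + 3.0)*z = 8 + 3.0*(-0.2139 + 0.19)
z^{k+1} = 1.5856
Step 3: u-update.
u^{k+1} = 0.19 - 0.2139 - 1.5856 = -1.6096
Step 4: Primal residual = |-0.2139 - 1.5856| = 1.7996


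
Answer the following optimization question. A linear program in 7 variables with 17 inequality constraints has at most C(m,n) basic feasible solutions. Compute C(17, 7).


Each vertex corresponds to some choice of n active constraints out of m, so the number of vertices is at most C(m, n) = m! / (n!(m-n)!).
m = 17, n = 7
Numerator: 17 * 16 * 15 * 14 * 13 * 12 * 11
Denominator: 7! = 5040
C(17, 7) = 19448


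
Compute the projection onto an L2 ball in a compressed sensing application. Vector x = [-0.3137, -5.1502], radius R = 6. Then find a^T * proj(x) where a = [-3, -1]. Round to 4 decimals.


Step 1: Compute ||x|| (intermediates to 6 decimals).
||x|| = sqrt((-0.3137)^2 + (-5.1502)^2) = 5.159745
Step 2: Project.
Since ||x|| <= R, proj = x (no scaling needed).
proj(x) = [-0.3137, -5.1502]
Step 3: Dot product.
a^T * proj(x) = -3*(-0.3137) - 1*(-5.1502) = 6.0913


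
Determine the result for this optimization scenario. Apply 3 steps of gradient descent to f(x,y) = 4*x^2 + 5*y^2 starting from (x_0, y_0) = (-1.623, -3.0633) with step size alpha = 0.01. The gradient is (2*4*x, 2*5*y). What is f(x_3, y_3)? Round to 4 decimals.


Gradient descent on f(x,y) = 4*x^2 + 5*y^2.
Starting point: (-1.623, -3.0633), alpha = 0.01
Step 1: grad_x = 2*4*-1.623 = -12.984, grad_y = 2*5*-3.0633 = -30.633
  x_1 = -1.623 - 0.01*-12.984 = -1.4932
  y_1 = -3.0633 - 0.01*-30.633 = -2.757
Step 2: grad_x = 2*4*-1.4932 = -11.9453, grad_y = 2*5*-2.757 = -27.5697
  x_2 = -1.4932 - 0.01*-11.9453 = -1.3737
  y_2 = -2.757 - 0.01*-27.5697 = -2.4813
Step 3: grad_x = 2*4*-1.3737 = -10.9897, grad_y = 2*5*-2.4813 = -24.8127
  x_3 = -1.3737 - 0.01*-10.9897 = -1.2638
  y_3 = -2.4813 - 0.01*-24.8127 = -2.2331
f(-1.2638, -2.2331) = 4*(-1.2638)^2 + 5*(-2.2331)^2 = 31.3236


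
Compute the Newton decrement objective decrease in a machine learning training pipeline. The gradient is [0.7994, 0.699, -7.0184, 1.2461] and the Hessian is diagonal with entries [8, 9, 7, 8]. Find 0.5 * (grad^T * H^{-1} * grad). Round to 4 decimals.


Step 1: H is diagonal, so H^(-1) * g = [0.0999, 0.0777, -1.0026, 0.1558].
Step 2: g^T H^(-1) g = sum_i g_i^2 / H_ii
  = (0.7994)^2/8 + (0.699)^2/9 + (-7.0184)^2/7 + (1.2461)^2/8
  = 0.0799 + 0.0543 + 7.0368 + 0.1941 = 7.3651
Step 3: Objective decrease = 0.5 * g^T H^(-1) g = 3.6826


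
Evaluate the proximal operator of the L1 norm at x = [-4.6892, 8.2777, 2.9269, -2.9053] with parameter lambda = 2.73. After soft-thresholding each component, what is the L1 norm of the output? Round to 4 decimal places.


Soft-thresholding with lambda = 2.73:
prox(-4.6892) = sign(-4.6892)*max(|-4.6892| - 2.73, 0) = -1.9592
prox(8.2777) = sign(8.2777)*max(|8.2777| - 2.73, 0) = 5.5477
prox(2.9269) = sign(2.9269)*max(|2.9269| - 2.73, 0) = 0.1969
prox(-2.9053) = sign(-2.9053)*max(|-2.9053| - 2.73, 0) = -0.1753
prox(x) = [-1.9592, 5.5477, 0.1969, -0.1753]
||prox(x)||_1 = 1.9592 + 5.5477 + 0.1969 + 0.1753 = 7.8791


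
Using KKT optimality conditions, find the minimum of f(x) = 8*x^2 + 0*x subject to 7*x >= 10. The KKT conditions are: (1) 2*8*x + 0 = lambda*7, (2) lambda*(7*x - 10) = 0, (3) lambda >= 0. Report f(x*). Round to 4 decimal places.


Step 1: Try lambda = 0 (constraint inactive).
x_unc = 0/(2*8) = 0.0
Check: 7*0.0 = 0.0 < 10 -- violated!
Step 2: Constraint must be active: 7*x = 10
x* = 10/7 = 1.4286 (rounded; the exact value 10/7 is used below)
lambda = (2*8*(10/7) + 0)/7 = 3.2653
Step 3: Compute optimal value.
f(x*) = 8*(10/7)^2 + 0*(10/7) = 16.3265


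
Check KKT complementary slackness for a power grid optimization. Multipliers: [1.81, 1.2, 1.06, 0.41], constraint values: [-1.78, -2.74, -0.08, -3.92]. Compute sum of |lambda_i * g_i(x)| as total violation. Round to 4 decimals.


KKT complementary slackness check:
lambda_1 * g_1 = 1.81 * -1.78 = -3.2218
lambda_2 * g_2 = 1.2 * -2.74 = -3.288
lambda_3 * g_3 = 1.06 * -0.08 = -0.0848
lambda_4 * g_4 = 0.41 * -3.92 = -1.6072
Total violation = 3.2218 + 3.288 + 0.0848 + 1.6072 = 8.2018


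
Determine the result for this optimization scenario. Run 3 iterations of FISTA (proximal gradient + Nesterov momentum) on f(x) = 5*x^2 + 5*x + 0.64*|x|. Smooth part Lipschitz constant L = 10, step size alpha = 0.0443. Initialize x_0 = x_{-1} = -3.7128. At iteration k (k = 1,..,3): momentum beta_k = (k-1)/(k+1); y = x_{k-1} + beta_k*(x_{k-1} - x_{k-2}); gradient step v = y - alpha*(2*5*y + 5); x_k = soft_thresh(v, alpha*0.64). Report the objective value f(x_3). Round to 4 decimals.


FISTA on f(x) = 5*x^2 + 5*x + 0.64*|x|
L = 10, alpha = 0.0443
Iteration 1: beta = 0.0, y = -3.7128 + 0.0*(-3.7128 + 3.7128) = -3.7128
  grad(y) = -32.128, v = y - alpha*grad = -2.2895
  prox(v) = soft_thresh(-2.2895, 0.0284) = -2.2612
Iteration 2: beta = 0.3333, y = -2.2612 + 0.3333*(-2.2612 + 3.7128) = -1.7773
  grad(y) = -12.773, v = y - alpha*grad = -1.2115
  prox(v) = soft_thresh(-1.2115, 0.0284) = -1.1831
Iteration 3: beta = 0.5, y = -1.1831 + 0.5*(-1.1831 + 2.2612) = -0.6441
  grad(y) = -1.4407, v = y - alpha*grad = -0.5802
  prox(v) = soft_thresh(-0.5802, 0.0284) = -0.5519
f(x_3) = 5*(-0.5519)^2 + 5*(-0.5519) + 0.64*|-0.5519| = -0.8833


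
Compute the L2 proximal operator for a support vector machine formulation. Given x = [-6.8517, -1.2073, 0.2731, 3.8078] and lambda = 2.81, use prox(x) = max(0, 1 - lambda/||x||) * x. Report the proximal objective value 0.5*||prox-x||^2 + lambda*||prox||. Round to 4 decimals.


Step 1: Compute ||x||.
||x|| = 7.9358
Step 2: Compute scaling factor.
scale = max(0, 1 - 2.81/7.9358) = 0.6459
Step 3: prox(x) = [-4.4256, -0.7798, 0.1764, 2.4595]
||prox(x)|| = 5.1258
Step 4: Proximal objective.
0.5*||prox-x||^2 = 3.9481
lambda*||prox|| = 14.4035
Total = 18.3516


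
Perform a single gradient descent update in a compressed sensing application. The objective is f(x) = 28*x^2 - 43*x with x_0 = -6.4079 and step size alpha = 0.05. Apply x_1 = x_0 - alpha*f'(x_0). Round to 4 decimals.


We compute the gradient at x_0 and apply the update.
f'(x) = 56*x - 43
f'(-6.4079) = 56*-6.4079 - 43 = -401.8424
x_1 = -6.4079 - 0.05*-401.8424 = 13.6842


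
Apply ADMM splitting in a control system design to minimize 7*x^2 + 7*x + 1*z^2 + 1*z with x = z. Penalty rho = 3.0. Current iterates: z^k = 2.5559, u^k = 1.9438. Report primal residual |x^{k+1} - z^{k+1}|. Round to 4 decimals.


ADMM iteration with rho = 3.0, z^k = 2.5559, u^k = 1.9438
Step 1: x-update.
Minimize 7*x^2 + 7*x + (3.0/2)*(x - 2.5559 + 1.9438)^2
FOC: (2*7 + 3.0)*x = -7 + 3.0*(2.5559 - 1.9438)
x^{k+1} = -0.3037
Step 2: z-update.
Minimize 1*z^2 + 1*z + (3.0/2)*(-0.3037 - z + 1.9438)^2
FOC: (2*1 + 3.0)*z = -1 + 3.0*(-0.3037 + 1.9438)
z^{k+1} = 0.784
Step 3: u-update.
u^{k+1} = 1.9438 - 0.3037 - 0.784 = 0.856
Step 4: Primal residual = |-0.3037 - 0.784| = 1.0878


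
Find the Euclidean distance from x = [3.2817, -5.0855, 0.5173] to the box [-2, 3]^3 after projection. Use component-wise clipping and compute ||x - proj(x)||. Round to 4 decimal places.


Project each component onto [-2, 3].
clip(3.2817) = 3.0, clip(-5.0855) = -2.0, clip(0.5173) = 0.5173
Projection = [3.0, -2.0, 0.5173]
Squared diffs: [0.0794, 9.5203, 0.0]
Distance = sqrt(9.5997) = 3.0983


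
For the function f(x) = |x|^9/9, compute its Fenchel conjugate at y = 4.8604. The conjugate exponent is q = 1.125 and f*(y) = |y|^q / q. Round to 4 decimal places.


The conjugate exponent q satisfies 1/p + 1/q = 1.
p = 9, so q = 9/(9 - 1) = 1.125
|y|^q = 4.8604^1.125 = 5.9225
f*(4.8604) = 5.9225 / 1.125 = 5.2645


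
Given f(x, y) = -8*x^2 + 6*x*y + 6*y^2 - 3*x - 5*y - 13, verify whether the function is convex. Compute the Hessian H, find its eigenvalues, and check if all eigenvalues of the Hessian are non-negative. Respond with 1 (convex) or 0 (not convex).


The Hessian of f(x,y) = -8*x^2 + 6*x*y + 6*y^2 - 3*x - 5*y - 13 is:
H = [[-16, 6], [6, 12]]
Trace = -16 + 12 = -4
Determinant = -16*12 - (6)^2 = -228
Discriminant = (-4)^2 - 4*-228 = 928.0
Eigenvalues: lambda_1 = -17.2315, lambda_2 = 13.2315
The function is not convex.

0


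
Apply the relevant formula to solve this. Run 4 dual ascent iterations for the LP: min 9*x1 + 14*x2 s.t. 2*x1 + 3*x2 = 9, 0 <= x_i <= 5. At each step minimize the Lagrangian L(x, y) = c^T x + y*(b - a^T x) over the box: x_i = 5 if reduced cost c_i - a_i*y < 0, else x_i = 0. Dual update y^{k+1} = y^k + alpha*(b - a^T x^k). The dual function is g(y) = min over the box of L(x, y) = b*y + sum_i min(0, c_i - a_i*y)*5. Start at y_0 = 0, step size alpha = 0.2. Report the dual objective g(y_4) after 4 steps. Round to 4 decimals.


Dual ascent for LP: min 9*x1 + 14*x2, 2*x1 + 3*x2 = 9, 0 <= x_i <= 5
Step 1: y^k = 0.0, reduced costs: (9.0, 14.0)
  x^k = (0.0, 0.0), subgradient = b - a^T x = 9.0
  y^{k+1} = 0.0 + 0.2*9.0 = 1.8
Step 2: y^k = 1.8, reduced costs: (5.4, 8.6)
  x^k = (0.0, 0.0), subgradient = b - a^T x = 9.0
  y^{k+1} = 1.8 + 0.2*9.0 = 3.6
Step 3: y^k = 3.6, reduced costs: (1.8, 3.2)
  x^k = (0.0, 0.0), subgradient = b - a^T x = 9.0
  y^{k+1} = 3.6 + 0.2*9.0 = 5.4
Step 4: y^k = 5.4, reduced costs: (-1.8, -2.2)
  x^k = (5.0, 5.0), subgradient = b - a^T x = -16.0
  y^{k+1} = 5.4 + 0.2*-16.0 = 2.2
Dual objective at y_4 = 2.2: reduced costs (4.6, 7.4), box minimizer x = (0.0, 0.0)
g(y_4) = b*y + (c1 - a1*y)*x1 + (c2 - a2*y)*x2 = 9*2.2 + 4.6*0.0 + 7.4*0.0 = 19.8 + 0.0 + 0.0 = 19.8
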